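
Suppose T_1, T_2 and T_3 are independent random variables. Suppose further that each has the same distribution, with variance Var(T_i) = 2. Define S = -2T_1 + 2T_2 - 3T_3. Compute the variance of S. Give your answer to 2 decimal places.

By independence, Var(S) = (-2)²Var(T_1) + (2)²Var(T_2) + (-3)²Var(T_3)
= (-2)²·2 + (2)²·2 + (-3)²·2 = 34

34.00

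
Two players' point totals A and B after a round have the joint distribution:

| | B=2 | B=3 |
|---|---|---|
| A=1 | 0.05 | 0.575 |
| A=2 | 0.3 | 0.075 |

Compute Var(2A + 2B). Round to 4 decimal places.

E[A] = 1.375,  E[B] = 2.65,  E[AB] = 3.475
Var(A) = 2.125 − (1.375)² = 0.234375;  Var(B) = 7.25 − (2.65)² = 0.2275
cov(A,B) = 3.475 − (1.375)(2.65) = -0.16875
Var(2A + 2B) = (2)²·0.234375 + (2)²·0.2275 + 2·(2)·(2)·-0.16875 = 0.4975

0.4975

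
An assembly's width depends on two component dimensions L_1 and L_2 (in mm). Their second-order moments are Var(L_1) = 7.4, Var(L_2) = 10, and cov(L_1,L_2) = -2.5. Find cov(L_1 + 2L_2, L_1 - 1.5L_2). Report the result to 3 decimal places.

cov(L_1 + 2L_2, L_1 - 1.5L_2) = (1)(1)Var(L_1) + (2)(-1.5)Var(L_2) + [(1)(-1.5) + (2)(1)]cov(L_1,L_2)
= 1·7.4 + -3·10 + 0.5·-2.5 = -23.85

-23.850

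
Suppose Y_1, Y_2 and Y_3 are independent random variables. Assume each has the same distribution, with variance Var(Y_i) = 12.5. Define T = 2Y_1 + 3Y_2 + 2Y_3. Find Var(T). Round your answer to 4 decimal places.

212.5000

By independence, Var(T) = (2)²Var(Y_1) + (3)²Var(Y_2) + (2)²Var(Y_3)
= (2)²·12.5 + (3)²·12.5 + (2)²·12.5 = 212.5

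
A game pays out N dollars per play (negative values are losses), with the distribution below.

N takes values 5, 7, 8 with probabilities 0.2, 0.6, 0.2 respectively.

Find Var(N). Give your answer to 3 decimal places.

0.960

E[N] = (5)(0.2) + (7)(0.6) + (8)(0.2) = 6.8
E[N²] = (5)²(0.2) + (7)²(0.6) + (8)²(0.2) = 47.2
Var(N) = E[N²] − (E[N])² = 47.2 − (6.8)² = 0.96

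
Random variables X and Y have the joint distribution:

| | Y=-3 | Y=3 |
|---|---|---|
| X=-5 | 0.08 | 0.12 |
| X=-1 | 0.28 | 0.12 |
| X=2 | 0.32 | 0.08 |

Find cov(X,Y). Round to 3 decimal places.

-2.208

E[X] = -0.6,  E[Y] = -1.08
E[XY] = -1.56
cov(X,Y) = E[XY] − E[X]E[Y] = -1.56 − (-0.6)(-1.08) = -2.208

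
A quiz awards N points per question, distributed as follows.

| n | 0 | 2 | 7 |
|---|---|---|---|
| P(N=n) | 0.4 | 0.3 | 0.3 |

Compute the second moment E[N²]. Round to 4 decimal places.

E[N²] = (0)²(0.4) + (2)²(0.3) + (7)²(0.3) = 15.9

15.9000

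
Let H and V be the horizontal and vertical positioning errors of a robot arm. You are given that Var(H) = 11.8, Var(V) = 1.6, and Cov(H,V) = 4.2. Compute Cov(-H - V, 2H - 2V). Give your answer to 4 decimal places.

-20.4000

Cov(-H - V, 2H - 2V) = (-1)(2)Var(H) + (-1)(-2)Var(V) + [(-1)(-2) + (-1)(2)]Cov(H,V)
= -2·11.8 + 2·1.6 + 0·4.2 = -20.4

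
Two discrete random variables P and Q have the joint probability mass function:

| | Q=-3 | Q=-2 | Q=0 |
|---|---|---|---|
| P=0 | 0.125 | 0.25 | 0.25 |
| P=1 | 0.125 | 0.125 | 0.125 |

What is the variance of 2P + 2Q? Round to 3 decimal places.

6.438

E[P] = 0.375,  E[Q] = -1.5,  E[PQ] = -0.625
Var(P) = 0.375 − (0.375)² = 0.234375;  Var(Q) = 3.75 − (-1.5)² = 1.5
Cov(P,Q) = -0.625 − (0.375)(-1.5) = -0.0625
Var(2P + 2Q) = (2)²·0.234375 + (2)²·1.5 + 2·(2)·(2)·-0.0625 = 6.4375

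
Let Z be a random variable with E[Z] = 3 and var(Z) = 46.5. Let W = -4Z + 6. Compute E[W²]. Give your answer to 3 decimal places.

780.000

E[-4Z + 6] = -4·3 + 6 = -6
var(-4Z + 6) = (-4)²·46.5 = 744
E[W²] = var(W) + (E[W])² = 744 + (-6)² = 780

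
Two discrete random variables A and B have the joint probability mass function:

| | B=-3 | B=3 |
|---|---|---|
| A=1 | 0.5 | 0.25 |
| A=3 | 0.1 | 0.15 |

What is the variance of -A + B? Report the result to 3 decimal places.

E[A] = 1.5,  E[B] = -0.6,  E[AB] = -0.3
var(A) = 3 − (1.5)² = 0.75;  var(B) = 9 − (-0.6)² = 8.64
Cov(A,B) = -0.3 − (1.5)(-0.6) = 0.6
var(-A + B) = (-1)²·0.75 + (1)²·8.64 + 2·(-1)·(1)·0.6 = 8.19

8.190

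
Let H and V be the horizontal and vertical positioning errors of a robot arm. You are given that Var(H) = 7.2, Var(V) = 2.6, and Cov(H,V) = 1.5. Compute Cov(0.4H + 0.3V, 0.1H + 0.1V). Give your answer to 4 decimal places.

Cov(0.4H + 0.3V, 0.1H + 0.1V) = (0.4)(0.1)Var(H) + (0.3)(0.1)Var(V) + [(0.4)(0.1) + (0.3)(0.1)]Cov(H,V)
= 0.04·7.2 + 0.03·2.6 + 0.07·1.5 = 0.471

0.4710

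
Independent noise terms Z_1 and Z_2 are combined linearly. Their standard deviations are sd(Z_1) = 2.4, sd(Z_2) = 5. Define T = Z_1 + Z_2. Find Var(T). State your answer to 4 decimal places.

30.7600

Var(Z_1) = 5.76, Var(Z_2) = 25
By independence, Var(T) = (1)²Var(Z_1) + (1)²Var(Z_2)
= (1)²·5.76 + (1)²·25 = 30.76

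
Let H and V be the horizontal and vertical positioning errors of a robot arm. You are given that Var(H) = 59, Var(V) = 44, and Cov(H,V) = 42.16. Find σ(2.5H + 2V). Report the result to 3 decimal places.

31.086

Var(2.5H + 2V) = (2.5)²·Var(H) + (2)²·Var(V) + 2·(2.5)·(2)·Cov(H,V)
= 6.25·59 + 4·44 + 10·42.16 = 966.35
σ(2.5H + 2V) = √966.35 ≈ 31.086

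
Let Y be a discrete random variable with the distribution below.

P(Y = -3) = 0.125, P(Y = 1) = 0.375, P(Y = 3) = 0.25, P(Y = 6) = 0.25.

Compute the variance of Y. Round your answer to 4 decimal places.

E[Y] = (-3)(0.125) + (1)(0.375) + (3)(0.25) + (6)(0.25) = 2.25
E[Y²] = (-3)²(0.125) + (1)²(0.375) + (3)²(0.25) + (6)²(0.25) = 12.75
Var(Y) = E[Y²] − (E[Y])² = 12.75 − (2.25)² = 7.6875

7.6875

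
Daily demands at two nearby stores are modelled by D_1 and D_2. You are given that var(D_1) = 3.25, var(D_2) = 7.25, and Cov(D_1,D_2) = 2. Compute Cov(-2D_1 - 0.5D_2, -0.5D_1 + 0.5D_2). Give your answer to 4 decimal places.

Cov(-2D_1 - 0.5D_2, -0.5D_1 + 0.5D_2) = (-2)(-0.5)var(D_1) + (-0.5)(0.5)var(D_2) + [(-2)(0.5) + (-0.5)(-0.5)]Cov(D_1,D_2)
= 1·3.25 + -0.25·7.25 + -0.75·2 = -0.0625

-0.0625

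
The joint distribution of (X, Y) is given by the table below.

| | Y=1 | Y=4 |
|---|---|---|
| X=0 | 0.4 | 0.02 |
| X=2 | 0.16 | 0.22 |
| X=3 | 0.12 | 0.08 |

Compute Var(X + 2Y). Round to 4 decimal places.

12.2416

E[X] = 1.36,  E[Y] = 1.96,  E[XY] = 3.4
Var(X) = 3.32 − (1.36)² = 1.4704;  Var(Y) = 5.8 − (1.96)² = 1.9584
cov(X,Y) = 3.4 − (1.36)(1.96) = 0.7344
Var(X + 2Y) = (1)²·1.4704 + (2)²·1.9584 + 2·(1)·(2)·0.7344 = 12.2416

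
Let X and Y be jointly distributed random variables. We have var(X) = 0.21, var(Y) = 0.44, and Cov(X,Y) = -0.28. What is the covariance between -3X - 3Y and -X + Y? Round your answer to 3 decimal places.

-0.690

Cov(-3X - 3Y, -X + Y) = (-3)(-1)var(X) + (-3)(1)var(Y) + [(-3)(1) + (-3)(-1)]Cov(X,Y)
= 3·0.21 + -3·0.44 + 0·-0.28 = -0.69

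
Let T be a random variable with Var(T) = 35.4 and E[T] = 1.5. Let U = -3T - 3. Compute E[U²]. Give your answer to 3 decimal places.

E[-3T - 3] = -3·1.5 − 3 = -7.5
Var(-3T - 3) = (-3)²·35.4 = 318.6
E[U²] = Var(U) + (E[U])² = 318.6 + (-7.5)² = 374.85

374.850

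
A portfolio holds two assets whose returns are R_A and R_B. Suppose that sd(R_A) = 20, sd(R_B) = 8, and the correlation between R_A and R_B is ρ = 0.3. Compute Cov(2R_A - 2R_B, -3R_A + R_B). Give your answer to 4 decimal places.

var(R_A) = (20)² = 400;  var(R_B) = (8)² = 64
Cov(R_A,R_B) = ρ·sd(R_A)·sd(R_B) = 0.3·20·8 = 48
Cov(2R_A - 2R_B, -3R_A + R_B) = (2)(-3)var(R_A) + (-2)(1)var(R_B) + [(2)(1) + (-2)(-3)]Cov(R_A,R_B)
= -6·400 + -2·64 + 8·48 = -2144

-2144.0000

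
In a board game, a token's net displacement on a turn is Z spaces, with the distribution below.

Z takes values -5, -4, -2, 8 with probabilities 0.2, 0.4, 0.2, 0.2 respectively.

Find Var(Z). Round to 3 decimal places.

23.040

E[Z] = (-5)(0.2) + (-4)(0.4) + (-2)(0.2) + (8)(0.2) = -1.4
E[Z²] = (-5)²(0.2) + (-4)²(0.4) + (-2)²(0.2) + (8)²(0.2) = 25
Var(Z) = E[Z²] − (E[Z])² = 25 − (-1.4)² = 23.04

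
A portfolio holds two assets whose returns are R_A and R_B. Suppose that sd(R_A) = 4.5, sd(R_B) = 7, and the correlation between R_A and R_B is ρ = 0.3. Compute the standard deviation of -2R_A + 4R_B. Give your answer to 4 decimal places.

26.7170

V(R_A) = (4.5)² = 20.25;  V(R_B) = (7)² = 49
Cov(R_A,R_B) = ρ·sd(R_A)·sd(R_B) = 0.3·4.5·7 = 9.45
V(-2R_A + 4R_B) = (-2)²·V(R_A) + (4)²·V(R_B) + 2·(-2)·(4)·Cov(R_A,R_B)
= 4·20.25 + 16·49 + -16·9.45 = 713.8
sd(-2R_A + 4R_B) = √713.8 ≈ 26.7170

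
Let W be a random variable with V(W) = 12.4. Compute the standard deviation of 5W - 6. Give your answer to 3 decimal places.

17.607

V(5W - 6) = (5)²·12.4 = 310
SD(5W - 6) = √310 ≈ 17.607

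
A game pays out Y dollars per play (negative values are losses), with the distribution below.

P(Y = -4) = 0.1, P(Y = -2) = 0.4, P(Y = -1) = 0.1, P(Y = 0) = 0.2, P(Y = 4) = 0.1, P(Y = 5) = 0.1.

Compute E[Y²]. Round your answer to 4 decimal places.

7.4000

E[Y²] = (-4)²(0.1) + (-2)²(0.4) + (-1)²(0.1) + (0)²(0.2) + (4)²(0.1) + (5)²(0.1) = 7.4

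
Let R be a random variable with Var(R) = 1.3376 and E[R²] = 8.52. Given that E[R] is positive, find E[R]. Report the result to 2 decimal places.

(E[R])² = E[R²] − Var(R) = 8.52 − 1.3376 = 7.1824
E[R] = √7.1824 = 2.68

2.68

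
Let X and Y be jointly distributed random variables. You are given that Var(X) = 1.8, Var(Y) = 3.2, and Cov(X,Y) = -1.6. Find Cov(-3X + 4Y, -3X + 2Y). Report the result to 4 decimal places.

70.6000

Cov(-3X + 4Y, -3X + 2Y) = (-3)(-3)Var(X) + (4)(2)Var(Y) + [(-3)(2) + (4)(-3)]Cov(X,Y)
= 9·1.8 + 8·3.2 + -18·-1.6 = 70.6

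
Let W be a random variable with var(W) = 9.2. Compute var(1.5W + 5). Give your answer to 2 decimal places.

20.70

var(1.5W + 5) = (1.5)²·var(W) = 2.25·9.2 = 20.7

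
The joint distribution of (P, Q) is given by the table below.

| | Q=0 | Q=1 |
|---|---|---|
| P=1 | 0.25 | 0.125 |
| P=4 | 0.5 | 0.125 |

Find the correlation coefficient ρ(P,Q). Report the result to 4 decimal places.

-0.1491

E[P] = 2.875,  E[Q] = 0.25
E[PQ] = 0.625
Cov(P,Q) = E[PQ] − E[P]E[Q] = 0.625 − (2.875)(0.25) = -0.09375
Var(P) = 2.109375,  Var(Q) = 0.1875
ρ = -0.09375 / √(2.109375·0.1875) ≈ -0.1491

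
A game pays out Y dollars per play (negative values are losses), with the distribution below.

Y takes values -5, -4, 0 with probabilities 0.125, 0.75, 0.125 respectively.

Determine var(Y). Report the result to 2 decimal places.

E[Y] = (-5)(0.125) + (-4)(0.75) + (0)(0.125) = -3.625
E[Y²] = (-5)²(0.125) + (-4)²(0.75) + (0)²(0.125) = 15.125
var(Y) = E[Y²] − (E[Y])² = 15.125 − (-3.625)² = 1.984375

1.98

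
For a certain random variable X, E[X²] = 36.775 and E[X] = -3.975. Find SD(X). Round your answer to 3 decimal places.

4.580

Var(X) = 36.775 − (-3.975)² = 20.974375
SD(X) = √20.974375 ≈ 4.580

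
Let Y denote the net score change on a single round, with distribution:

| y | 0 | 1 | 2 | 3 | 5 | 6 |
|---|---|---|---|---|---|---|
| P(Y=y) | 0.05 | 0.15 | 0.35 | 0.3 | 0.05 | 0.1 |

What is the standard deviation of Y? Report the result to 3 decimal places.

1.530

E[Y] = (0)(0.05) + (1)(0.15) + (2)(0.35) + (3)(0.3) + (5)(0.05) + (6)(0.1) = 2.6
E[Y²] = (0)²(0.05) + (1)²(0.15) + (2)²(0.35) + (3)²(0.3) + (5)²(0.05) + (6)²(0.1) = 9.1
var(Y) = E[Y²] − (E[Y])² = 9.1 − (2.6)² = 2.34
σ(Y) = √2.34 ≈ 1.530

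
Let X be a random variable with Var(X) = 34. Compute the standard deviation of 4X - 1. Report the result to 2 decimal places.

23.32

Var(4X - 1) = (4)²·34 = 544
sd(4X - 1) = √544 ≈ 23.32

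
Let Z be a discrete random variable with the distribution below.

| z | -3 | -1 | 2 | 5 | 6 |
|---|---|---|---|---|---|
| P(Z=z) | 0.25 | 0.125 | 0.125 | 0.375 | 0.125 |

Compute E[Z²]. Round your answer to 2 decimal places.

E[Z²] = (-3)²(0.25) + (-1)²(0.125) + (2)²(0.125) + (5)²(0.375) + (6)²(0.125) = 16.75

16.75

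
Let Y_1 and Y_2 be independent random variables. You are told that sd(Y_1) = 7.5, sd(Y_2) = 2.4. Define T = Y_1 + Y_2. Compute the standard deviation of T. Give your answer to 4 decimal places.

7.8746

V(Y_1) = 56.25, V(Y_2) = 5.76
By independence, V(T) = (1)²V(Y_1) + (1)²V(Y_2)
= (1)²·56.25 + (1)²·5.76 = 62.01
sd(T) = √62.01 ≈ 7.8746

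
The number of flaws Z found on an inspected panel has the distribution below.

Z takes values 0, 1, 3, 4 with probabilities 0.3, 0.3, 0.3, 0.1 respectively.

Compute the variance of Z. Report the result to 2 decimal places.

2.04

E[Z] = (0)(0.3) + (1)(0.3) + (3)(0.3) + (4)(0.1) = 1.6
E[Z²] = (0)²(0.3) + (1)²(0.3) + (3)²(0.3) + (4)²(0.1) = 4.6
Var(Z) = E[Z²] − (E[Z])² = 4.6 − (1.6)² = 2.04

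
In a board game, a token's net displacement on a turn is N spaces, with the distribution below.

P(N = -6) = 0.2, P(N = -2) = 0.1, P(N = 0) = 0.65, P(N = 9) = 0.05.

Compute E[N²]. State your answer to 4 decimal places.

11.6500

E[N²] = (-6)²(0.2) + (-2)²(0.1) + (0)²(0.65) + (9)²(0.05) = 11.65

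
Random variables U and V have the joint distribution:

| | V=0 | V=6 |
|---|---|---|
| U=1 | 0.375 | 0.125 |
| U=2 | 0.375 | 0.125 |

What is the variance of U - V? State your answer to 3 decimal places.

E[U] = 1.5,  E[V] = 1.5,  E[UV] = 2.25
Var(U) = 2.5 − (1.5)² = 0.25;  Var(V) = 9 − (1.5)² = 6.75
Cov(U,V) = 2.25 − (1.5)(1.5) = 0
Var(U - V) = (1)²·0.25 + (-1)²·6.75 + 2·(1)·(-1)·0 = 7

7.000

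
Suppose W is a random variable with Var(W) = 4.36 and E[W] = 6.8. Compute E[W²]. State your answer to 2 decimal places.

E[W²] = Var(W) + (E[W])² = 4.36 + (6.8)² = 50.6

50.60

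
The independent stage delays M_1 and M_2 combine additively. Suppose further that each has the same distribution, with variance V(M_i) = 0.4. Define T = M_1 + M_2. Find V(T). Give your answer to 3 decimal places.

By independence, V(T) = (1)²V(M_1) + (1)²V(M_2)
= (1)²·0.4 + (1)²·0.4 = 0.8

0.800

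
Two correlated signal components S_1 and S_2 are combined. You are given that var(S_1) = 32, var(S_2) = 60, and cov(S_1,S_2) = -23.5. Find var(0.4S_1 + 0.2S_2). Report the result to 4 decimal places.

3.7600

var(0.4S_1 + 0.2S_2) = (0.4)²·var(S_1) + (0.2)²·var(S_2) + 2·(0.4)·(0.2)·cov(S_1,S_2)
= 0.16·32 + 0.04·60 + 0.16·-23.5 = 3.76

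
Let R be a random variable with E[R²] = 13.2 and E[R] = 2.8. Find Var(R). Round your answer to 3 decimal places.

5.360

Var(R) = 13.2 − (2.8)² = 5.36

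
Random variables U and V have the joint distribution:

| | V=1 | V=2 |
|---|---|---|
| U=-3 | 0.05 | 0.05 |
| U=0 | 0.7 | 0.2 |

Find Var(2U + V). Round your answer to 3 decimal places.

E[U] = -0.3,  E[V] = 1.25,  E[UV] = -0.45
Var(U) = 0.9 − (-0.3)² = 0.81;  Var(V) = 1.75 − (1.25)² = 0.1875
cov(U,V) = -0.45 − (-0.3)(1.25) = -0.075
Var(2U + V) = (2)²·0.81 + (1)²·0.1875 + 2·(2)·(1)·-0.075 = 3.1275

3.128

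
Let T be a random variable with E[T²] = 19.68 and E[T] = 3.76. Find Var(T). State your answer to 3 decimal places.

5.542

Var(T) = 19.68 − (3.76)² = 5.5424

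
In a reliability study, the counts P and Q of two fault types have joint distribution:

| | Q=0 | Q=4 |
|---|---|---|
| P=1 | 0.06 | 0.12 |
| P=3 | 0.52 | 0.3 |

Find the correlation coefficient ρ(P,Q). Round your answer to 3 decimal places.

E[P] = 2.64,  E[Q] = 1.68
E[PQ] = 4.08
Cov(P,Q) = E[PQ] − E[P]E[Q] = 4.08 − (2.64)(1.68) = -0.3552
var(P) = 0.5904,  var(Q) = 3.8976
ρ = -0.3552 / √(0.5904·3.8976) ≈ -0.234

-0.234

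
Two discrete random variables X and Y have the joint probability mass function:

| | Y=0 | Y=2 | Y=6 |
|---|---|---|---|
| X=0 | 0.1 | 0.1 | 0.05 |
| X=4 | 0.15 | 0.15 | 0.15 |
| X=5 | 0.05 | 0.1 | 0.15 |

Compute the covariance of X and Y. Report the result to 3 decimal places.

E[X] = 3.3,  E[Y] = 2.8
E[XY] = 10.3
Cov(X,Y) = E[XY] − E[X]E[Y] = 10.3 − (3.3)(2.8) = 1.06

1.060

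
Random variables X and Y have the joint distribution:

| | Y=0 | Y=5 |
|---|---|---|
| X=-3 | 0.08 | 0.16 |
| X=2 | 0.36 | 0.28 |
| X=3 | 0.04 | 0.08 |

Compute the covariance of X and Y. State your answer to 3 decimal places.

E[X] = 0.92,  E[Y] = 2.6
E[XY] = 1.6
Cov(X,Y) = E[XY] − E[X]E[Y] = 1.6 − (0.92)(2.6) = -0.792

-0.792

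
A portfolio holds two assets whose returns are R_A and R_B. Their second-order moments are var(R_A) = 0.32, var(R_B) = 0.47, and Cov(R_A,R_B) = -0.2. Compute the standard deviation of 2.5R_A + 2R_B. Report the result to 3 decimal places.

1.371

var(2.5R_A + 2R_B) = (2.5)²·var(R_A) + (2)²·var(R_B) + 2·(2.5)·(2)·Cov(R_A,R_B)
= 6.25·0.32 + 4·0.47 + 10·-0.2 = 1.88
SD(2.5R_A + 2R_B) = √1.88 ≈ 1.371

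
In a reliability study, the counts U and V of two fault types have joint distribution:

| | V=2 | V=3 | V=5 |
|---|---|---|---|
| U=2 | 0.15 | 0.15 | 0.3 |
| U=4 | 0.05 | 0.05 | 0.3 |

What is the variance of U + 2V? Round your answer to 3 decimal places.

8.560

E[U] = 2.8,  E[V] = 4,  E[UV] = 11.5
var(U) = 8.8 − (2.8)² = 0.96;  var(V) = 17.6 − (4)² = 1.6
Cov(U,V) = 11.5 − (2.8)(4) = 0.3
var(U + 2V) = (1)²·0.96 + (2)²·1.6 + 2·(1)·(2)·0.3 = 8.56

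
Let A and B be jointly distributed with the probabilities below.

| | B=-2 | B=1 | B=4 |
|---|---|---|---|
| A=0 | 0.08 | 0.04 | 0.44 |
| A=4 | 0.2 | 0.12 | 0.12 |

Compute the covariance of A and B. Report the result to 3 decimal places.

-2.438

E[A] = 1.76,  E[B] = 1.84
E[AB] = 0.8
Cov(A,B) = E[AB] − E[A]E[B] = 0.8 − (1.76)(1.84) = -2.4384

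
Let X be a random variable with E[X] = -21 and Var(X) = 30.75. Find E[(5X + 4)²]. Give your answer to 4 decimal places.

E[5X + 4] = 5·-21 + 4 = -101
Var(5X + 4) = (5)²·30.75 = 768.75
E[(5X + 4)²] = Var((5X + 4)) + (E[(5X + 4)])² = 768.75 + (-101)² = 10969.75

10969.7500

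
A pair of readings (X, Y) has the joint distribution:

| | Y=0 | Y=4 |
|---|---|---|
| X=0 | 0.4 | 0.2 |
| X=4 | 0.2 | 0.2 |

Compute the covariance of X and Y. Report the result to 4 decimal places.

E[X] = 1.6,  E[Y] = 1.6
E[XY] = 3.2
Cov(X,Y) = E[XY] − E[X]E[Y] = 3.2 − (1.6)(1.6) = 0.64

0.6400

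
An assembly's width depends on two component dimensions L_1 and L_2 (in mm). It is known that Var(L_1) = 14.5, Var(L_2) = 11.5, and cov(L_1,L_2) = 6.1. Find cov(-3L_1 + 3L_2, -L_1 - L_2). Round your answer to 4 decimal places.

cov(-3L_1 + 3L_2, -L_1 - L_2) = (-3)(-1)Var(L_1) + (3)(-1)Var(L_2) + [(-3)(-1) + (3)(-1)]cov(L_1,L_2)
= 3·14.5 + -3·11.5 + 0·6.1 = 9

9.0000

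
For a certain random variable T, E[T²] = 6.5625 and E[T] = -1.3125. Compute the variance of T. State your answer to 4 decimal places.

4.8398

V(T) = 6.5625 − (-1.3125)² = 4.83984375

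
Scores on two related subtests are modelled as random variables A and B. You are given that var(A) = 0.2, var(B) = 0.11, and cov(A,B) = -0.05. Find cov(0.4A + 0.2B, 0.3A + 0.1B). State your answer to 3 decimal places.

0.021

cov(0.4A + 0.2B, 0.3A + 0.1B) = (0.4)(0.3)var(A) + (0.2)(0.1)var(B) + [(0.4)(0.1) + (0.2)(0.3)]cov(A,B)
= 0.12·0.2 + 0.02·0.11 + 0.1·-0.05 = 0.0212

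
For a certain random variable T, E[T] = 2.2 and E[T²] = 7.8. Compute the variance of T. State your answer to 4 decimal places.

Var(T) = 7.8 − (2.2)² = 2.96

2.9600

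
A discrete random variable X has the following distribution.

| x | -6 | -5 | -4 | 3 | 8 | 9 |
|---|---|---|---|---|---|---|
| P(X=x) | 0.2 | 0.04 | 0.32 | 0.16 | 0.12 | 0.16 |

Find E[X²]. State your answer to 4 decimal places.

35.4000

E[X²] = (-6)²(0.2) + (-5)²(0.04) + (-4)²(0.32) + (3)²(0.16) + (8)²(0.12) + (9)²(0.16) = 35.4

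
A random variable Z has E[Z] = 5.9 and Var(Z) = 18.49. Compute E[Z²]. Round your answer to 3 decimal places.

53.300

E[Z²] = Var(Z) + (E[Z])² = 18.49 + (5.9)² = 53.3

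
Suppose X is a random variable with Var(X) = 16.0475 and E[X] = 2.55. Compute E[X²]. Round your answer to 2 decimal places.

E[X²] = Var(X) + (E[X])² = 16.0475 + (2.55)² = 22.55

22.55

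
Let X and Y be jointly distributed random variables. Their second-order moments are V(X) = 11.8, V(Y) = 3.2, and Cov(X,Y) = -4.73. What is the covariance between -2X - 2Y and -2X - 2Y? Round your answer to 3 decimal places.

22.160

Cov(-2X - 2Y, -2X - 2Y) = (-2)(-2)V(X) + (-2)(-2)V(Y) + [(-2)(-2) + (-2)(-2)]Cov(X,Y)
= 4·11.8 + 4·3.2 + 8·-4.73 = 22.16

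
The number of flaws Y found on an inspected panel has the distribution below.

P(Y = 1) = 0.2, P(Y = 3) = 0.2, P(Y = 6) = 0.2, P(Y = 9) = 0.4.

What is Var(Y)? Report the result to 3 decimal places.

E[Y] = (1)(0.2) + (3)(0.2) + (6)(0.2) + (9)(0.4) = 5.6
E[Y²] = (1)²(0.2) + (3)²(0.2) + (6)²(0.2) + (9)²(0.4) = 41.6
Var(Y) = E[Y²] − (E[Y])² = 41.6 − (5.6)² = 10.24

10.240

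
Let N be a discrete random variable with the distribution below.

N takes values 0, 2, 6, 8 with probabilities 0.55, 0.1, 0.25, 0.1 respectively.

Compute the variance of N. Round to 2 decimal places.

E[N] = (0)(0.55) + (2)(0.1) + (6)(0.25) + (8)(0.1) = 2.5
E[N²] = (0)²(0.55) + (2)²(0.1) + (6)²(0.25) + (8)²(0.1) = 15.8
Var(N) = E[N²] − (E[N])² = 15.8 − (2.5)² = 9.55

9.55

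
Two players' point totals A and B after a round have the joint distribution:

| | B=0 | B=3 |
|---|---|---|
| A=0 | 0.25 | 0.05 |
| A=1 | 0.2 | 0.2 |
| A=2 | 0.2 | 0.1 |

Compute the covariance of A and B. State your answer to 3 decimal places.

0.150

E[A] = 1,  E[B] = 1.05
E[AB] = 1.2
cov(A,B) = E[AB] − E[A]E[B] = 1.2 − (1)(1.05) = 0.15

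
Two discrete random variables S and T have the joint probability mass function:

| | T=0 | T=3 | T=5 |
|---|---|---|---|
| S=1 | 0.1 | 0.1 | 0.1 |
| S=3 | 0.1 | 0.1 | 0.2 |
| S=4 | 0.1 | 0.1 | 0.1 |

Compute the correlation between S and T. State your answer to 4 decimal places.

0.0285

E[S] = 2.7,  E[T] = 2.9
E[ST] = 7.9
Cov(S,T) = E[ST] − E[S]E[T] = 7.9 − (2.7)(2.9) = 0.07
var(S) = 1.41,  var(T) = 4.29
ρ = 0.07 / √(1.41·4.29) ≈ 0.0285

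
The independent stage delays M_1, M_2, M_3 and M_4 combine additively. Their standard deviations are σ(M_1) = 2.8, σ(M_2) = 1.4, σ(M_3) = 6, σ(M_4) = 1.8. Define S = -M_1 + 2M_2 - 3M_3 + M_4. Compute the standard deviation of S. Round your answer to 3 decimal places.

18.518

var(M_1) = 7.84, var(M_2) = 1.96, var(M_3) = 36, var(M_4) = 3.24
By independence, var(S) = (-1)²var(M_1) + (2)²var(M_2) + (-3)²var(M_3) + (1)²var(M_4)
= (-1)²·7.84 + (2)²·1.96 + (-3)²·36 + (1)²·3.24 = 342.92
σ(S) = √342.92 ≈ 18.518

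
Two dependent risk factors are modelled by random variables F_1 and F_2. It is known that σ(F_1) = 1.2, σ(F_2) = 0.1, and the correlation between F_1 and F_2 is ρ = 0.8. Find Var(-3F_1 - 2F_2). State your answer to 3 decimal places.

14.152

Var(F_1) = (1.2)² = 1.44;  Var(F_2) = (0.1)² = 0.01
Cov(F_1,F_2) = ρ·σ(F_1)·σ(F_2) = 0.8·1.2·0.1 = 0.096
Var(-3F_1 - 2F_2) = (-3)²·Var(F_1) + (-2)²·Var(F_2) + 2·(-3)·(-2)·Cov(F_1,F_2)
= 9·1.44 + 4·0.01 + 12·0.096 = 14.152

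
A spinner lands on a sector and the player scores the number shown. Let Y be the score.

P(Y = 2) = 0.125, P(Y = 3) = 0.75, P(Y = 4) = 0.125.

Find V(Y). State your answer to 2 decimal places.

0.25

E[Y] = (2)(0.125) + (3)(0.75) + (4)(0.125) = 3
E[Y²] = (2)²(0.125) + (3)²(0.75) + (4)²(0.125) = 9.25
V(Y) = E[Y²] − (E[Y])² = 9.25 − (3)² = 0.25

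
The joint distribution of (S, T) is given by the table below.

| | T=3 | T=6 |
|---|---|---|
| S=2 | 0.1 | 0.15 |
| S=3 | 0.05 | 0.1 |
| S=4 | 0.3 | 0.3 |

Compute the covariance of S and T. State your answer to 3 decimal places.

E[S] = 3.35,  E[T] = 4.65
E[ST] = 15.45
Cov(S,T) = E[ST] − E[S]E[T] = 15.45 − (3.35)(4.65) = -0.1275

-0.128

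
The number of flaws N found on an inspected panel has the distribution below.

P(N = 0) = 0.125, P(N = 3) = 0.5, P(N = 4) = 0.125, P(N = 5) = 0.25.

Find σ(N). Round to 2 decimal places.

1.48

E[N] = (0)(0.125) + (3)(0.5) + (4)(0.125) + (5)(0.25) = 3.25
E[N²] = (0)²(0.125) + (3)²(0.5) + (4)²(0.125) + (5)²(0.25) = 12.75
var(N) = E[N²] − (E[N])² = 12.75 − (3.25)² = 2.1875
σ(N) = √2.1875 ≈ 1.48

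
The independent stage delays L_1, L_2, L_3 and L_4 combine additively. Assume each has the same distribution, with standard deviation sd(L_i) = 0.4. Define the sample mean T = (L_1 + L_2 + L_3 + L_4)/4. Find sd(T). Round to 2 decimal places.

0.20

Var(L_i) = (0.4)² = 0.16
By independence, Var(T) = (0.25)²Var(L_1) + (0.25)²Var(L_2) + (0.25)²Var(L_3) + (0.25)²Var(L_4)
= (0.25)²·0.16 + (0.25)²·0.16 + (0.25)²·0.16 + (0.25)²·0.16 = 0.04
sd(T) = √0.04 ≈ 0.20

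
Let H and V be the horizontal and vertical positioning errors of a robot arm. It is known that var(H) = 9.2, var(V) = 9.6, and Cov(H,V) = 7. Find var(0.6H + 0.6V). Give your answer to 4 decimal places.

11.8080

var(0.6H + 0.6V) = (0.6)²·var(H) + (0.6)²·var(V) + 2·(0.6)·(0.6)·Cov(H,V)
= 0.36·9.2 + 0.36·9.6 + 0.72·7 = 11.808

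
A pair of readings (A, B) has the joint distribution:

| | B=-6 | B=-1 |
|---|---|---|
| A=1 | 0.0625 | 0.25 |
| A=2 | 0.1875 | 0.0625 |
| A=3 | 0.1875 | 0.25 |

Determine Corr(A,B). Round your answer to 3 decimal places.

E[A] = 2.125,  E[B] = -3.1875
E[AB] = -7.125
Cov(A,B) = E[AB] − E[A]E[B] = -7.125 − (2.125)(-3.1875) = -0.3515625
V(A) = 0.734375,  V(B) = 6.15234375
ρ = -0.3515625 / √(0.734375·6.15234375) ≈ -0.165

-0.165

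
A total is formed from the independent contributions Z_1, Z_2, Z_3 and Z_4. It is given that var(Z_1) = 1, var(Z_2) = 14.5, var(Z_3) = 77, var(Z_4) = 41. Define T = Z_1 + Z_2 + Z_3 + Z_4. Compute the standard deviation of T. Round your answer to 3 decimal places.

By independence, var(T) = (1)²var(Z_1) + (1)²var(Z_2) + (1)²var(Z_3) + (1)²var(Z_4)
= (1)²·1 + (1)²·14.5 + (1)²·77 + (1)²·41 = 133.5
SD(T) = √133.5 ≈ 11.554

11.554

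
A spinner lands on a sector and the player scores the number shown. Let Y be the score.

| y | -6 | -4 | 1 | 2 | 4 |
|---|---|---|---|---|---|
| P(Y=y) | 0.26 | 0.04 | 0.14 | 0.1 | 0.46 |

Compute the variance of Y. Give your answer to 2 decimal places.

17.69

E[Y] = (-6)(0.26) + (-4)(0.04) + (1)(0.14) + (2)(0.1) + (4)(0.46) = 0.46
E[Y²] = (-6)²(0.26) + (-4)²(0.04) + (1)²(0.14) + (2)²(0.1) + (4)²(0.46) = 17.9
V(Y) = E[Y²] − (E[Y])² = 17.9 − (0.46)² = 17.6884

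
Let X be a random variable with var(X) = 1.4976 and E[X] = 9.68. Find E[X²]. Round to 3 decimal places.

95.200

E[X²] = var(X) + (E[X])² = 1.4976 + (9.68)² = 95.2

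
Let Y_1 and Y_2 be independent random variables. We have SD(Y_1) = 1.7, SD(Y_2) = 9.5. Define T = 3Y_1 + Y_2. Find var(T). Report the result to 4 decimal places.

116.2600

var(Y_1) = 2.89, var(Y_2) = 90.25
By independence, var(T) = (3)²var(Y_1) + (1)²var(Y_2)
= (3)²·2.89 + (1)²·90.25 = 116.26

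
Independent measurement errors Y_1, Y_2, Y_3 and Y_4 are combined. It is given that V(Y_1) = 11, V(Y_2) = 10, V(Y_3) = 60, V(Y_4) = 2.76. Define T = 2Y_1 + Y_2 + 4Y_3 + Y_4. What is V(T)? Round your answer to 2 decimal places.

By independence, V(T) = (2)²V(Y_1) + (1)²V(Y_2) + (4)²V(Y_3) + (1)²V(Y_4)
= (2)²·11 + (1)²·10 + (4)²·60 + (1)²·2.76 = 1016.76

1016.76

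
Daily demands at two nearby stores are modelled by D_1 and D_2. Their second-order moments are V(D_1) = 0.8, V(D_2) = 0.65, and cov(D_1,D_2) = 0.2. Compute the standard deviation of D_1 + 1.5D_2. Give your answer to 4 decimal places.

V(D_1 + 1.5D_2) = (1)²·V(D_1) + (1.5)²·V(D_2) + 2·(1)·(1.5)·cov(D_1,D_2)
= 1·0.8 + 2.25·0.65 + 3·0.2 = 2.8625
SD(D_1 + 1.5D_2) = √2.8625 ≈ 1.6919

1.6919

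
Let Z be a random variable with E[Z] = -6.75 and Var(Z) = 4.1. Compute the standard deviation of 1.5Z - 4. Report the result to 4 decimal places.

3.0373

Var(1.5Z - 4) = (1.5)²·4.1 = 9.225
σ(1.5Z - 4) = √9.225 ≈ 3.0373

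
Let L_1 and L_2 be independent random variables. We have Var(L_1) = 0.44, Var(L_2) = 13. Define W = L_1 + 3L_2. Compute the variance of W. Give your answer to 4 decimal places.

By independence, Var(W) = (1)²Var(L_1) + (3)²Var(L_2)
= (1)²·0.44 + (3)²·13 = 117.44

117.4400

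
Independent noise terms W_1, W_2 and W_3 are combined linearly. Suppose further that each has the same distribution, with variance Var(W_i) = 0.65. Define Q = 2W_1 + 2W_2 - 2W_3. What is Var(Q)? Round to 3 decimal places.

By independence, Var(Q) = (2)²Var(W_1) + (2)²Var(W_2) + (-2)²Var(W_3)
= (2)²·0.65 + (2)²·0.65 + (-2)²·0.65 = 7.8

7.800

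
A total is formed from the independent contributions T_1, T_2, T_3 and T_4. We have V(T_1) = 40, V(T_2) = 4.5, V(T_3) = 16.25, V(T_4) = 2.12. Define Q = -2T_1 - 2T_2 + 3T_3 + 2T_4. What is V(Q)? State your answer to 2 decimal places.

By independence, V(Q) = (-2)²V(T_1) + (-2)²V(T_2) + (3)²V(T_3) + (2)²V(T_4)
= (-2)²·40 + (-2)²·4.5 + (3)²·16.25 + (2)²·2.12 = 332.73

332.73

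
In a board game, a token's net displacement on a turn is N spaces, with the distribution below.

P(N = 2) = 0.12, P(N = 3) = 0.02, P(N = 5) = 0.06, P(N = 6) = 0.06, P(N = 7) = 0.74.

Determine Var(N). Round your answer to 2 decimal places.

2.88

E[N] = (2)(0.12) + (3)(0.02) + (5)(0.06) + (6)(0.06) + (7)(0.74) = 6.14
E[N²] = (2)²(0.12) + (3)²(0.02) + (5)²(0.06) + (6)²(0.06) + (7)²(0.74) = 40.58
Var(N) = E[N²] − (E[N])² = 40.58 − (6.14)² = 2.8804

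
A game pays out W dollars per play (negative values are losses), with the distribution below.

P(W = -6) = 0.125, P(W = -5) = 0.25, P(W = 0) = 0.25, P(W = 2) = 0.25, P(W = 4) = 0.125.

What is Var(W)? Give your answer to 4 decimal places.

E[W] = (-6)(0.125) + (-5)(0.25) + (0)(0.25) + (2)(0.25) + (4)(0.125) = -1
E[W²] = (-6)²(0.125) + (-5)²(0.25) + (0)²(0.25) + (2)²(0.25) + (4)²(0.125) = 13.75
Var(W) = E[W²] − (E[W])² = 13.75 − (-1)² = 12.75

12.7500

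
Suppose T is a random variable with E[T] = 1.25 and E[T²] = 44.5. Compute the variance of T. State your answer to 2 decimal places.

Var(T) = 44.5 − (1.25)² = 42.9375

42.94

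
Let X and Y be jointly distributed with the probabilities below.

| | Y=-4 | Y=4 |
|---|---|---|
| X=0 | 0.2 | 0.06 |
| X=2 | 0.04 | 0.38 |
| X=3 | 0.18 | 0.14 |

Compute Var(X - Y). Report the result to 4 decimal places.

14.7344

E[X] = 1.8,  E[Y] = 0.64,  E[XY] = 2.24
Var(X) = 4.56 − (1.8)² = 1.32;  Var(Y) = 16 − (0.64)² = 15.5904
Cov(X,Y) = 2.24 − (1.8)(0.64) = 1.088
Var(X - Y) = (1)²·1.32 + (-1)²·15.5904 + 2·(1)·(-1)·1.088 = 14.7344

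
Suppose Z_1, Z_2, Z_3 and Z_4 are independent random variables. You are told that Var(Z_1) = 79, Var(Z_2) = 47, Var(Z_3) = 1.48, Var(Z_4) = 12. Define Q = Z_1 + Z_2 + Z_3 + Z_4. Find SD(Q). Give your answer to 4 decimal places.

By independence, Var(Q) = (1)²Var(Z_1) + (1)²Var(Z_2) + (1)²Var(Z_3) + (1)²Var(Z_4)
= (1)²·79 + (1)²·47 + (1)²·1.48 + (1)²·12 = 139.48
SD(Q) = √139.48 ≈ 11.8102

11.8102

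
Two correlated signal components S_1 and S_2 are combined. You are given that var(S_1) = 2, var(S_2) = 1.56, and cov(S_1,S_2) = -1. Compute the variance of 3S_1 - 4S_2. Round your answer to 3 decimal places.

66.960

var(3S_1 - 4S_2) = (3)²·var(S_1) + (-4)²·var(S_2) + 2·(3)·(-4)·cov(S_1,S_2)
= 9·2 + 16·1.56 + -24·-1 = 66.96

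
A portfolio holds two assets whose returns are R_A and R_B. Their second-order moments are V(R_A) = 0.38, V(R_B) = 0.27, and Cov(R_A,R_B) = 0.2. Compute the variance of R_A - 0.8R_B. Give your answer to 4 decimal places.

0.2328

V(R_A - 0.8R_B) = (1)²·V(R_A) + (-0.8)²·V(R_B) + 2·(1)·(-0.8)·Cov(R_A,R_B)
= 1·0.38 + 0.64·0.27 + -1.6·0.2 = 0.2328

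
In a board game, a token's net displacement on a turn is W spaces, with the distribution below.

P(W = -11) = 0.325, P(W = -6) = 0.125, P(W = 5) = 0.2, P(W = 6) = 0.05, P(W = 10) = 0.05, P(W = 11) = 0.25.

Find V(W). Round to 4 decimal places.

85.8244

E[W] = (-11)(0.325) + (-6)(0.125) + (5)(0.2) + (6)(0.05) + (10)(0.05) + (11)(0.25) = 0.225
E[W²] = (-11)²(0.325) + (-6)²(0.125) + (5)²(0.2) + (6)²(0.05) + (10)²(0.05) + (11)²(0.25) = 85.875
V(W) = E[W²] − (E[W])² = 85.875 − (0.225)² = 85.824375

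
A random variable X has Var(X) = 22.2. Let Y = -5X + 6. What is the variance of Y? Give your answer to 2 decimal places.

555.00

Var(-5X + 6) = (-5)²·Var(X) = 25·22.2 = 555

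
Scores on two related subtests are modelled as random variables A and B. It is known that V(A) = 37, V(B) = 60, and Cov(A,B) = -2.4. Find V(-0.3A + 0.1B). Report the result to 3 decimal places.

V(-0.3A + 0.1B) = (-0.3)²·V(A) + (0.1)²·V(B) + 2·(-0.3)·(0.1)·Cov(A,B)
= 0.09·37 + 0.01·60 + -0.06·-2.4 = 4.074

4.074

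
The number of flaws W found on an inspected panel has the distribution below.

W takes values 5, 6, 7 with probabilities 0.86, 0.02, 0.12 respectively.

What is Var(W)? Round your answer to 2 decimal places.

E[W] = (5)(0.86) + (6)(0.02) + (7)(0.12) = 5.26
E[W²] = (5)²(0.86) + (6)²(0.02) + (7)²(0.12) = 28.1
Var(W) = E[W²] − (E[W])² = 28.1 − (5.26)² = 0.4324

0.43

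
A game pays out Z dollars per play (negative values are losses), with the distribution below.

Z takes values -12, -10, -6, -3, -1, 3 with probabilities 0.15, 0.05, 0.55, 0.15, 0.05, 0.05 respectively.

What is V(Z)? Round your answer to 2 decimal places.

E[Z] = (-12)(0.15) + (-10)(0.05) + (-6)(0.55) + (-3)(0.15) + (-1)(0.05) + (3)(0.05) = -5.95
E[Z²] = (-12)²(0.15) + (-10)²(0.05) + (-6)²(0.55) + (-3)²(0.15) + (-1)²(0.05) + (3)²(0.05) = 48.25
V(Z) = E[Z²] − (E[Z])² = 48.25 − (-5.95)² = 12.8475

12.85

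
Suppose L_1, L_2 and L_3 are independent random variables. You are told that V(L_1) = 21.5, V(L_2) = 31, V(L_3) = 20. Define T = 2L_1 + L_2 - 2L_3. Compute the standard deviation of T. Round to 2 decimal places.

14.04

By independence, V(T) = (2)²V(L_1) + (1)²V(L_2) + (-2)²V(L_3)
= (2)²·21.5 + (1)²·31 + (-2)²·20 = 197
sd(T) = √197 ≈ 14.04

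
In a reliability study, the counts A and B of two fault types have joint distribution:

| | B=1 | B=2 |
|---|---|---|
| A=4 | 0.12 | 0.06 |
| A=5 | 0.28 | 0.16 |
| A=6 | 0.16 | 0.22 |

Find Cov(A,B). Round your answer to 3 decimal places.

E[A] = 5.2,  E[B] = 1.44
E[AB] = 7.56
Cov(A,B) = E[AB] − E[A]E[B] = 7.56 − (5.2)(1.44) = 0.072

0.072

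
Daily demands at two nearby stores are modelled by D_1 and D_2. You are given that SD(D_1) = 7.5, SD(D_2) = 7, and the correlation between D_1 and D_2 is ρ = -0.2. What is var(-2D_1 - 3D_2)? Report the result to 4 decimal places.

var(D_1) = (7.5)² = 56.25;  var(D_2) = (7)² = 49
Cov(D_1,D_2) = ρ·SD(D_1)·SD(D_2) = -0.2·7.5·7 = -10.5
var(-2D_1 - 3D_2) = (-2)²·var(D_1) + (-3)²·var(D_2) + 2·(-2)·(-3)·Cov(D_1,D_2)
= 4·56.25 + 9·49 + 12·-10.5 = 540

540.0000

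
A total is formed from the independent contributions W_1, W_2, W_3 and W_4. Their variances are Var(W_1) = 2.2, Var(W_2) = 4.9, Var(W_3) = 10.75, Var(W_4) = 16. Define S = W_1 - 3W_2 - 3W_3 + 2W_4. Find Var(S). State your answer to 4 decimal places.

207.0500

By independence, Var(S) = (1)²Var(W_1) + (-3)²Var(W_2) + (-3)²Var(W_3) + (2)²Var(W_4)
= (1)²·2.2 + (-3)²·4.9 + (-3)²·10.75 + (2)²·16 = 207.05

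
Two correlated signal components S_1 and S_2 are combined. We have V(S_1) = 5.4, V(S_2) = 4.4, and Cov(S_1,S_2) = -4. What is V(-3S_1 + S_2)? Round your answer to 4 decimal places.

77.0000

V(-3S_1 + S_2) = (-3)²·V(S_1) + (1)²·V(S_2) + 2·(-3)·(1)·Cov(S_1,S_2)
= 9·5.4 + 1·4.4 + -6·-4 = 77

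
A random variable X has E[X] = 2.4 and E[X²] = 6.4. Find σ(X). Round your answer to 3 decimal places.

0.800

var(X) = 6.4 − (2.4)² = 0.64
σ(X) = √0.64 ≈ 0.800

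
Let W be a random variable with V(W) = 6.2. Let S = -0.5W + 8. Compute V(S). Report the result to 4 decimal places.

1.5500

V(-0.5W + 8) = (-0.5)²·V(W) = 0.25·6.2 = 1.55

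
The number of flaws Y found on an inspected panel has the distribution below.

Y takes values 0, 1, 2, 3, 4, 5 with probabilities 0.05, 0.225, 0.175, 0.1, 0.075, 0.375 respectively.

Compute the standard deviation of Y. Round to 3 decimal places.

E[Y] = (0)(0.05) + (1)(0.225) + (2)(0.175) + (3)(0.1) + (4)(0.075) + (5)(0.375) = 3.05
E[Y²] = (0)²(0.05) + (1)²(0.225) + (2)²(0.175) + (3)²(0.1) + (4)²(0.075) + (5)²(0.375) = 12.4
var(Y) = E[Y²] − (E[Y])² = 12.4 − (3.05)² = 3.0975
SD(Y) = √3.0975 ≈ 1.760

1.760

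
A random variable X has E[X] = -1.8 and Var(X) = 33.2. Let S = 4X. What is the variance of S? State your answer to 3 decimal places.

Var(4X) = (4)²·Var(X) = 16·33.2 = 531.2

531.200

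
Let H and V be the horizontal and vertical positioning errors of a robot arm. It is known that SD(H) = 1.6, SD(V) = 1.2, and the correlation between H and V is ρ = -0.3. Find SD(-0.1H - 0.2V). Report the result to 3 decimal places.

var(H) = (1.6)² = 2.56;  var(V) = (1.2)² = 1.44
Cov(H,V) = ρ·SD(H)·SD(V) = -0.3·1.6·1.2 = -0.576
var(-0.1H - 0.2V) = (-0.1)²·var(H) + (-0.2)²·var(V) + 2·(-0.1)·(-0.2)·Cov(H,V)
= 0.01·2.56 + 0.04·1.44 + 0.04·-0.576 = 0.06016
SD(-0.1H - 0.2V) = √0.06016 ≈ 0.245

0.245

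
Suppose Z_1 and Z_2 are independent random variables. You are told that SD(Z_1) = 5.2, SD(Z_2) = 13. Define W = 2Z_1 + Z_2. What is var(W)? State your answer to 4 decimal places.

var(Z_1) = 27.04, var(Z_2) = 169
By independence, var(W) = (2)²var(Z_1) + (1)²var(Z_2)
= (2)²·27.04 + (1)²·169 = 277.16

277.1600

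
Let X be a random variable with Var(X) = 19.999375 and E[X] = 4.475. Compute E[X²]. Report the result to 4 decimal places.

E[X²] = Var(X) + (E[X])² = 19.999375 + (4.475)² = 40.025

40.0250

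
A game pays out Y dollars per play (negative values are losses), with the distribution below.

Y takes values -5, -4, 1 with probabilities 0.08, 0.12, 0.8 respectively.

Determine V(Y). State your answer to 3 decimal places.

4.714

E[Y] = (-5)(0.08) + (-4)(0.12) + (1)(0.8) = -0.08
E[Y²] = (-5)²(0.08) + (-4)²(0.12) + (1)²(0.8) = 4.72
V(Y) = E[Y²] − (E[Y])² = 4.72 − (-0.08)² = 4.7136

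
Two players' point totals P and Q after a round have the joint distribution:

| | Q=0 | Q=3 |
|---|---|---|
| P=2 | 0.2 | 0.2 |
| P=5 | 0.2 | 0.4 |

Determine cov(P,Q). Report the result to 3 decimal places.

E[P] = 3.8,  E[Q] = 1.8
E[PQ] = 7.2
cov(P,Q) = E[PQ] − E[P]E[Q] = 7.2 − (3.8)(1.8) = 0.36

0.360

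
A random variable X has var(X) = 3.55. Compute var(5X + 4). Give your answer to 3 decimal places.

88.750

var(5X + 4) = (5)²·var(X) = 25·3.55 = 88.75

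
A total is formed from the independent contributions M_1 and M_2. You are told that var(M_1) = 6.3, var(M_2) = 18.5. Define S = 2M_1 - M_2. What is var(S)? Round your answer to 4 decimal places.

43.7000

By independence, var(S) = (2)²var(M_1) + (-1)²var(M_2)
= (2)²·6.3 + (-1)²·18.5 = 43.7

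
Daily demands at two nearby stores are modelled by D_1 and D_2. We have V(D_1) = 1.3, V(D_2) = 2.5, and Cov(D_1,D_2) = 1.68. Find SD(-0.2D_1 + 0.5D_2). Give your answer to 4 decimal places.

V(-0.2D_1 + 0.5D_2) = (-0.2)²·V(D_1) + (0.5)²·V(D_2) + 2·(-0.2)·(0.5)·Cov(D_1,D_2)
= 0.04·1.3 + 0.25·2.5 + -0.2·1.68 = 0.341
SD(-0.2D_1 + 0.5D_2) = √0.341 ≈ 0.5840

0.5840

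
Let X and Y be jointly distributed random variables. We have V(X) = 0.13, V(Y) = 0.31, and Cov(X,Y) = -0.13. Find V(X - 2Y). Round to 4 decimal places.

1.8900

V(X - 2Y) = (1)²·V(X) + (-2)²·V(Y) + 2·(1)·(-2)·Cov(X,Y)
= 1·0.13 + 4·0.31 + -4·-0.13 = 1.89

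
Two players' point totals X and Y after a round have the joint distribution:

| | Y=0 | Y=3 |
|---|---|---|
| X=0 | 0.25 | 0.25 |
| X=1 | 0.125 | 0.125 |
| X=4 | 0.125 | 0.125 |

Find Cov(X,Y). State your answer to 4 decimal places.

0.0000

E[X] = 1.25,  E[Y] = 1.5
E[XY] = 1.875
Cov(X,Y) = E[XY] − E[X]E[Y] = 1.875 − (1.25)(1.5) = 0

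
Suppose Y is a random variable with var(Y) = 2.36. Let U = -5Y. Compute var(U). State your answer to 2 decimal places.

59.00

var(-5Y) = (-5)²·var(Y) = 25·2.36 = 59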